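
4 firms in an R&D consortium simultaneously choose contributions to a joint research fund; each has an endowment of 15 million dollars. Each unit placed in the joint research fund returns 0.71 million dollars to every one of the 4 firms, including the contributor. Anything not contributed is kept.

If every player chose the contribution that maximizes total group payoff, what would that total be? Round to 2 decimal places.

170.40 million dollars

Each contributed unit returns 2.840 to the group as a whole (0.71 to each of 4 players), which exceeds 1, so the social optimum is full contribution: group total = 2.840 × 60 = 170.40.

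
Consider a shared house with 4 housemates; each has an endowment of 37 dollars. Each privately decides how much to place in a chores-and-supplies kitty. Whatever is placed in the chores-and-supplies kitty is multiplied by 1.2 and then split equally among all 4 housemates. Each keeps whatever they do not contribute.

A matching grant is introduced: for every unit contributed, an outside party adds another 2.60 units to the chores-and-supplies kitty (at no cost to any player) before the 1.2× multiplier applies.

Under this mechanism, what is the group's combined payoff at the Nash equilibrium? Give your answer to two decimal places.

The effective private return per unit is now 1.2 × 3.60 / 4 = 1.0800 > 1, so every player's dominant strategy flips to full contribution.
So the Nash equilibrium is full contribution by all 4; the group earns 1.2 × 3.60 × 148 = 639.36.

639.36 dollars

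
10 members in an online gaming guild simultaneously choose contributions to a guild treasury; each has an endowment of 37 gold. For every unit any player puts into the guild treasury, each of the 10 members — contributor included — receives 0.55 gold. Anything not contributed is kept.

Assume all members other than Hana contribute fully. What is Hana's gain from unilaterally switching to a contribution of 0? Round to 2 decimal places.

16.65 gold

Switching from a contribution of 37 to 0 lets Hana keep an extra 37 gold, but lowers the guild treasury by 37, which costs Hana their own share of that drop: 0.55 × 37 = 20.35.
Net gain = 37 − 20.35 = 16.65. The private return per contributed unit (0.55) is below 1, so free-riding is indeed the best response regardless of what the others do.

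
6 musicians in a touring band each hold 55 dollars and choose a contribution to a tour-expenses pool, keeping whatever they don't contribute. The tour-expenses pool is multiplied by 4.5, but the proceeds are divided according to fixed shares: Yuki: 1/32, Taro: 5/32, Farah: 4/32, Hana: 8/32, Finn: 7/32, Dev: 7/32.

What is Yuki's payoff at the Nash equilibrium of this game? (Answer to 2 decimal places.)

Each unit j contributes comes back to j as 4.5 × (j's share), so j prefers to contribute only if that share exceeds 1/4.5 = 0.2222; otherwise keeping the unit dominates.
Only Hana (8/32) clears that bar, contributing 55; the remaining 5 contribute 0. Total contributed: 55.
Yuki keeps 55 and receives 4.5 × 55 × 1/32 = 7.73 from the tour-expenses pool, for a payoff of 62.73.

62.73 dollars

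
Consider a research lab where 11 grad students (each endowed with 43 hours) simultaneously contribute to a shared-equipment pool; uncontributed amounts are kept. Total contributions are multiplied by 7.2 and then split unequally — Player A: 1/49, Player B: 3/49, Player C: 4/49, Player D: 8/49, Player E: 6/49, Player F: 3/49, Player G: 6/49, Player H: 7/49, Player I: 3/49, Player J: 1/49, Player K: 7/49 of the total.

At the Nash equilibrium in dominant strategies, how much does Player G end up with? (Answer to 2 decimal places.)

Player j's private return per contributed unit is 7.2 × (j's share). Contributing is weakly dominant for j when that share is at least 1/7.2 = 0.1389, and contributing 0 is dominant otherwise.
The shares above 0.1389 belong to Player D, Player H and Player K, contributing 43 each; the remaining 8 contribute 0. Total contributed: 129.
Player G keeps 43 and receives 7.2 × 129 × 6/49 = 113.73 from the shared-equipment pool, for a payoff of 156.73.

156.73 hours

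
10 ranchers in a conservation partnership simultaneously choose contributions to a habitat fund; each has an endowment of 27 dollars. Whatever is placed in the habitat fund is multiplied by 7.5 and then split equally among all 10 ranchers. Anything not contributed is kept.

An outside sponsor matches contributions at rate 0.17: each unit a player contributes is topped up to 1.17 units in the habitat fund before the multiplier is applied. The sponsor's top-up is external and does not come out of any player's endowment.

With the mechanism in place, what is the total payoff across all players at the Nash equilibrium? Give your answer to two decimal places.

Even with the mechanism, each unit contributed returns only 7.5 × 1.17 / 10 = 0.8775 per unit of net cost, so contributing nothing is still dominant.
At the Nash equilibrium no one contributes; group total payoff = 10 × 27 = 270.

270.00 dollars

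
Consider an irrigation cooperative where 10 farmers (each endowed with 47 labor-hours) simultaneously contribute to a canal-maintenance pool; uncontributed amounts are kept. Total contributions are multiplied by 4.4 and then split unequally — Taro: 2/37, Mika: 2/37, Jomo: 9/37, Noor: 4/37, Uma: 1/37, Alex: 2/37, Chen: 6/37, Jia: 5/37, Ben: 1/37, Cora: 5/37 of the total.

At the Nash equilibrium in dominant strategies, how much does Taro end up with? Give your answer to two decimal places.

Player j's private return per contributed unit is 4.4 × (j's share). Contributing is weakly dominant for j when that share is at least 1/4.4 = 0.2273, and contributing 0 is dominant otherwise.
Only Jomo (9/37) clears that bar, contributing 47; the remaining 9 contribute 0. Total contributed: 47.
Taro keeps 47 and receives 4.4 × 47 × 2/37 = 11.18 from the canal-maintenance pool, for a payoff of 58.18.

58.18 labor-hours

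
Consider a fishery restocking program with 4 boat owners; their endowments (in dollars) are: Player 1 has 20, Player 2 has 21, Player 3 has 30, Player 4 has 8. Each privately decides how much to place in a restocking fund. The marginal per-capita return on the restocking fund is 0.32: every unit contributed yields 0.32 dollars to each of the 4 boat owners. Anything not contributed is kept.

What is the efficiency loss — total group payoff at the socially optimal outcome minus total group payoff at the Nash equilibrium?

The private return per contributed unit is 0.32 < 1 for everyone, so the Nash equilibrium is zero contribution and the group total is Σ E_j = 20 + 21 + 30 + 8 = 79.
Each contributed unit returns 1.280 to the group, so the social optimum is full contribution by everyone: group total = 1.280 × 79 = 101.12.
Efficiency loss = (1.280 − 1) × 79 = 22.12.

22.12 dollars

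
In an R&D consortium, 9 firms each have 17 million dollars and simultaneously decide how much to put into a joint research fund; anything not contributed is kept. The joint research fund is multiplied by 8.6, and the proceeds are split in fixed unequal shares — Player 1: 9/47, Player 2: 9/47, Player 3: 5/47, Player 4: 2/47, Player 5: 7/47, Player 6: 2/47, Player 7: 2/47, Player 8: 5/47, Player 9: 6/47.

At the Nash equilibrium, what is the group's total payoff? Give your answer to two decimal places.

669.80 million dollars

Each unit j contributes comes back to j as 8.6 × (j's share), so j prefers to contribute only if that share exceeds 1/8.6 = 0.1163; otherwise keeping the unit dominates.
The shares above 0.1163 belong to Player 1, Player 2, Player 5 and Player 9, contributing 17 each; the remaining 5 contribute 0. Total contributed: 68.
The joint research fund pays out 8.6 × 68 = 584.80 in total (split across the unequal shares, but the aggregate is all that matters for the group sum).
The 5 free-riders keep 17 each, adding 85. Group total = 85 + 584.80 = 669.80.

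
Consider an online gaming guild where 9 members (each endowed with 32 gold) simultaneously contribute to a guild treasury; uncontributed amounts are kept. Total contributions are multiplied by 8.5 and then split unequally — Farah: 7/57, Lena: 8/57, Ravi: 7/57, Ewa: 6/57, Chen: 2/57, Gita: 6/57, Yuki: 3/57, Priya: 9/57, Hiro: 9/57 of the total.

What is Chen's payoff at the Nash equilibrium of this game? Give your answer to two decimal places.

79.72 gold

A player with share s gets back 8.5·s per unit contributed, so full contribution is dominant for anyone with s > 1/8.5 = 0.1176 and zero contribution is dominant for anyone below.
Farah, Lena, Ravi, Priya and Hiro are above the threshold, contributing 32 each; the remaining 4 contribute 0. Total contributed: 160.
Chen keeps 32 and receives 8.5 × 160 × 2/57 = 47.72 from the guild treasury, for a payoff of 79.72.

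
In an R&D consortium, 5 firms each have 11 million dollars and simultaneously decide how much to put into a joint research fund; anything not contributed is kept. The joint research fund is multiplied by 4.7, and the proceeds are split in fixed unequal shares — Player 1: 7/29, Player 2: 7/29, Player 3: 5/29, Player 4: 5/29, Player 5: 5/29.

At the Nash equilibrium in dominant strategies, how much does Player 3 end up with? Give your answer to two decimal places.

28.83 million dollars

A player with share s gets back 4.7·s per unit contributed, so full contribution is dominant for anyone with s > 1/4.7 = 0.2128 and zero contribution is dominant for anyone below.
Player 1 and Player 2 are above the threshold, contributing 11 each; the remaining 3 contribute 0. Total contributed: 22.
Player 3 keeps 11 and receives 4.7 × 22 × 5/29 = 17.83 from the joint research fund, for a payoff of 28.83.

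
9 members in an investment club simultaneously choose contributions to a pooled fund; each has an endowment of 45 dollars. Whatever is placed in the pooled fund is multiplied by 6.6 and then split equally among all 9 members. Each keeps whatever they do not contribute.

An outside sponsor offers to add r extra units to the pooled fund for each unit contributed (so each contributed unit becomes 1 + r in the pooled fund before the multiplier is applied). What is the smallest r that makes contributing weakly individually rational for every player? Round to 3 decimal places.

With matching at rate r, one contributed unit becomes (1 + r) in the pooled fund and returns 6.6 × (1 + r) / 9 to the contributor.
Setting this equal to 1: 1 + r = 9/6.6 = 1.3636.
So the minimum matching rate is r = 1.3636 − 1 = 0.364.

0.364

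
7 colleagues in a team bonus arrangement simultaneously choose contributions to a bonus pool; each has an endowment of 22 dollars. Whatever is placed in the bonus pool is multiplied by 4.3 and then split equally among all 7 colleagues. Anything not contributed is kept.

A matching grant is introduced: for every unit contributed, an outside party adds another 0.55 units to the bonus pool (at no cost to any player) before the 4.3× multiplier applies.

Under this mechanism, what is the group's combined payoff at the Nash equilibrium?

The effective private return is 4.3 × 1.55 / 7 = 0.9521, which is still under 1, so the mechanism doesn't change anyone's dominant strategy: zero contribution.
Everyone keeps their endowment and the group total is 7 × 22 = 154.

154.00 dollars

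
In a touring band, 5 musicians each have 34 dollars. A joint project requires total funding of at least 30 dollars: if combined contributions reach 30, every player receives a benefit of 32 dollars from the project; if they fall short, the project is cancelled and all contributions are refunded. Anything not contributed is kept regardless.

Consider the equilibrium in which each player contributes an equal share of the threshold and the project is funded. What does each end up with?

Equal share of the threshold: 30/5 = 6.
At this profile no one gains by cutting their contribution: any cut drops the total below 30, the project is cancelled, contributions are refunded, and the deviator ends with 34, which is less than 34 − 6 + 32 = 60. Contributing more than 6 just wastes the excess. So contributing exactly 6 is a best response.
Each player's payoff: 34 − 6 + 32 = 60.

60 dollars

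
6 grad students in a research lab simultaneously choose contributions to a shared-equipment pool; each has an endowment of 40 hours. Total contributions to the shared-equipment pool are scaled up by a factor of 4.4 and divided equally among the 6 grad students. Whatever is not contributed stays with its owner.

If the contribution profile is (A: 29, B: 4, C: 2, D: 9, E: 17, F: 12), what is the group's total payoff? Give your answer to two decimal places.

Total contributed: 29 + 4 + 2 + 9 + 17 + 12 = 73; total kept: 6 × 40 − 73 = 167.
The shared-equipment pool pays out 4.4 × 73 = 321.20 in aggregate.
Group total = 167 + 321.20 = 488.20.

488.20 hours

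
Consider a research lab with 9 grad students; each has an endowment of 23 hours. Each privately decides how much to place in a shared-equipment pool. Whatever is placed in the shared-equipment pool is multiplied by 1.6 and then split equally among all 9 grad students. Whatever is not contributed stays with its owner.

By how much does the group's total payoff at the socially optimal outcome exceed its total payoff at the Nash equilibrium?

124.20 hours

Each contributed unit returns 1.6/9 = 0.1778 to its contributor — below 1 — so contributing 0 is dominant for every player. At the Nash equilibrium everyone keeps their 23, and the group total is 9 × 23 = 207.
Each contributed unit returns 1.600 to the group as a whole (0.1778 to each of 9 players), which exceeds 1, so the social optimum is full contribution: group total = 1.600 × 207 = 331.20.
Efficiency loss = 331.20 − 207 = 124.20.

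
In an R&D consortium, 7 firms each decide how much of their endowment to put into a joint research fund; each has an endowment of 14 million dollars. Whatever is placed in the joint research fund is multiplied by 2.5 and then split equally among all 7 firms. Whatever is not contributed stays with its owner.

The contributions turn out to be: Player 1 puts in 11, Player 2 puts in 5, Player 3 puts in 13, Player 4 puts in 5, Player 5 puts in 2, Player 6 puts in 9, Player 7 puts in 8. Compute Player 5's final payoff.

30.93 million dollars

Total contributed: 11 + 5 + 13 + 5 + 2 + 9 + 8 = 53.
Each receives 2.5 × 53 / 7 = 18.93 from the joint research fund.
Player 5 keeps 14 − 2 = 12, so Player 5's payoff is 12 + 18.93 = 30.93.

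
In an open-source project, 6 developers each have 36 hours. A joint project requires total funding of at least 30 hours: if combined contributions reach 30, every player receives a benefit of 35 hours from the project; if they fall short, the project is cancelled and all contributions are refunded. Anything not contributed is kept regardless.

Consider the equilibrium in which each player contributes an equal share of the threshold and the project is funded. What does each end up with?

Equal share of the threshold: 30/6 = 5.
At this profile no one gains by cutting their contribution: any cut drops the total below 30, the project is cancelled, contributions are refunded, and the deviator ends with 36, which is less than 36 − 5 + 35 = 66. Contributing more than 5 just wastes the excess. So contributing exactly 5 is a best response.
Each player's payoff: 36 − 5 + 35 = 66.

66 hours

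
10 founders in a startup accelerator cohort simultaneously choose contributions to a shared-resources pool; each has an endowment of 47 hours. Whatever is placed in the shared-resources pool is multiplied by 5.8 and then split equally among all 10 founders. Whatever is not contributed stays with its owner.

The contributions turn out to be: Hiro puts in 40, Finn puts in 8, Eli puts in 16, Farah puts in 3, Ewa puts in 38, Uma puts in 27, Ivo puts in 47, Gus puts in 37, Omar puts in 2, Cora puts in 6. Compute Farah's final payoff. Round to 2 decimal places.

Total contributed: 40 + 8 + 16 + 3 + 38 + 27 + 47 + 37 + 2 + 6 = 224.
Each receives 5.8 × 224 / 10 = 129.92 from the shared-resources pool.
Farah keeps 47 − 3 = 44, so Farah's payoff is 44 + 129.92 = 173.92.

173.92 hours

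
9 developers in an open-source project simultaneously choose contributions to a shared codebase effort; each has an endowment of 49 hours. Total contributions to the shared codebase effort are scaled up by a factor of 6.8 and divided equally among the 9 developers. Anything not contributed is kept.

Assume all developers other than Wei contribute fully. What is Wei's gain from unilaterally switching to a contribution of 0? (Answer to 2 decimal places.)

11.98 hours

Switching from a contribution of 49 to 0 lets Wei keep an extra 49 hours, but lowers the shared codebase effort by 49, which costs Wei their own share of that drop: 6.8/9 × 49 = 37.02.
Net gain = 49 − 37.02 = 11.98. The private return per contributed unit (0.7556) is below 1, so free-riding is indeed the best response regardless of what the others do.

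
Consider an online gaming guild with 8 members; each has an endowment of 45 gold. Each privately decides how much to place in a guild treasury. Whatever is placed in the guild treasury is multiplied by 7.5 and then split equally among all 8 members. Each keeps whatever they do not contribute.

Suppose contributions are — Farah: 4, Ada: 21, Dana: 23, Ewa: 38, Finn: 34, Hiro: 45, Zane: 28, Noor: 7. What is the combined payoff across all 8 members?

1660.00 gold

Total contributed: 4 + 21 + 23 + 38 + 34 + 45 + 28 + 7 = 200; total kept: 8 × 45 − 200 = 160.
The guild treasury pays out 7.5 × 200 = 1500.00 in aggregate.
Group total = 160 + 1500.00 = 1660.00.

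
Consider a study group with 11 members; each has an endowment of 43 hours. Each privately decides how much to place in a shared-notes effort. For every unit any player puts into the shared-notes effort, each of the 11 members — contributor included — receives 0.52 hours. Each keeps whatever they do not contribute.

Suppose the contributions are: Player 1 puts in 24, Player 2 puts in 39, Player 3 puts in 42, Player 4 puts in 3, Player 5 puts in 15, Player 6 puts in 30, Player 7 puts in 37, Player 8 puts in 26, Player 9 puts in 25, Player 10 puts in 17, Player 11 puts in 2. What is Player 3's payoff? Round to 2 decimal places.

Total contributed: 24 + 39 + 42 + 3 + 15 + 30 + 37 + 26 + 25 + 17 + 2 = 260.
Each receives 0.52 × 260 = 135.20 from the shared-notes effort.
Player 3 keeps 43 − 42 = 1, so Player 3's payoff is 1 + 135.20 = 136.20.

136.20 hours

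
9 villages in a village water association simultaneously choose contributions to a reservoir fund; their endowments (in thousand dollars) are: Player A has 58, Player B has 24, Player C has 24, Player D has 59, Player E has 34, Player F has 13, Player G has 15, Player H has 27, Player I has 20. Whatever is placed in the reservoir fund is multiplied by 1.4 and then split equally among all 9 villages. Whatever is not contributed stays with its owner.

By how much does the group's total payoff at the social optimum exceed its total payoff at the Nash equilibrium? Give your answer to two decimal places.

The private return per contributed unit is 1.4/9 = 0.1556 < 1 for every player regardless of endowment, so the Nash equilibrium is zero contribution and the group total is Σ E_j = 58 + 24 + 24 + 59 + 34 + 13 + 15 + 27 + 20 = 274.
Each contributed unit returns 1.400 to the group, so the social optimum is full contribution by everyone: group total = 1.400 × 274 = 383.60.
Efficiency loss = (1.400 − 1) × 274 = 109.60.

109.60 thousand dollars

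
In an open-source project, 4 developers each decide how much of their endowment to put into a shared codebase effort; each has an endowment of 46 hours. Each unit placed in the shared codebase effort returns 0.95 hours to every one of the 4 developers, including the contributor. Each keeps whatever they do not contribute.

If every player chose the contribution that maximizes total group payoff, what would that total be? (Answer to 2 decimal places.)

699.20 hours

Each contributed unit returns 3.800 to the group as a whole (0.95 to each of 4 players), which exceeds 1, so the social optimum is full contribution: group total = 3.800 × 184 = 699.20.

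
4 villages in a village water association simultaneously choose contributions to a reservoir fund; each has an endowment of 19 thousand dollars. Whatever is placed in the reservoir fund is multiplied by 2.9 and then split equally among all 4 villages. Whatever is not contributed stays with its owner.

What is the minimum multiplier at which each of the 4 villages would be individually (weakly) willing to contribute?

A contributed unit returns (multiplier)/4 to its contributor.
This reaches 1 exactly when the multiplier is 4.

4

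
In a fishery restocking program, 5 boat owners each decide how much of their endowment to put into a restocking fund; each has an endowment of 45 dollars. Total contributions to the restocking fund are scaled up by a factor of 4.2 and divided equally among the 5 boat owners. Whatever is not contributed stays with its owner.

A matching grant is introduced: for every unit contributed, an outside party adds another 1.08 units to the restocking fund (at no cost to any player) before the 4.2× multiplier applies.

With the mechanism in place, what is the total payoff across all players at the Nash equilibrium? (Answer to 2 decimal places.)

The effective private return per unit is now 4.2 × 2.08 / 5 = 1.7472 > 1, so every player's dominant strategy flips to full contribution.
At the Nash equilibrium everyone contributes 45. Group total payoff = 4.2 × 2.08 × 225 = 1965.60.

1965.60 dollars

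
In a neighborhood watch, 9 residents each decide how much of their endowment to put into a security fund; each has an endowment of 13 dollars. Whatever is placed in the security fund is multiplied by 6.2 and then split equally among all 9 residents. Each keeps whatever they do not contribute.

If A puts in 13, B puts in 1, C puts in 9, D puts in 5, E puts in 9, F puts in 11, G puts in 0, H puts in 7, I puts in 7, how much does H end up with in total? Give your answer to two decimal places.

48.71 dollars

Total contributed: 13 + 1 + 9 + 5 + 9 + 11 + 0 + 7 + 7 = 62.
Each receives 6.2 × 62 / 9 = 42.71 from the security fund.
H keeps 13 − 7 = 6, so H's payoff is 6 + 42.71 = 48.71.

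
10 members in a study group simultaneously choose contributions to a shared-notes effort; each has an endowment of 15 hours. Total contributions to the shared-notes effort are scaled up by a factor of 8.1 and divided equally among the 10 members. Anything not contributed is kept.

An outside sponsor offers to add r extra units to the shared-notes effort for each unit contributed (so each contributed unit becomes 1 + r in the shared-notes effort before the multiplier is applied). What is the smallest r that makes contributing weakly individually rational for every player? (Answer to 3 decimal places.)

0.235

With matching at rate r, one contributed unit becomes (1 + r) in the shared-notes effort and returns 8.1 × (1 + r) / 10 to the contributor.
Setting this equal to 1: 1 + r = 10/8.1 = 1.2346.
So the minimum matching rate is r = 1.2346 − 1 = 0.235.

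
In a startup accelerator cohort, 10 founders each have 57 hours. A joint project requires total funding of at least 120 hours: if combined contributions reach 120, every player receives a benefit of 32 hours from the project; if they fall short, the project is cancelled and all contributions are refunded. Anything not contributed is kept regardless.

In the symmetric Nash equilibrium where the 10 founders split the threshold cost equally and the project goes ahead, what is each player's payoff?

Equal share of the threshold: 120/10 = 12.
At this profile no one gains by cutting their contribution: any cut drops the total below 120, the project is cancelled, contributions are refunded, and the deviator ends with 57, which is less than 57 − 12 + 32 = 77. Contributing more than 12 just wastes the excess. So contributing exactly 12 is a best response.
Each player's payoff: 57 − 12 + 32 = 77.

77 hours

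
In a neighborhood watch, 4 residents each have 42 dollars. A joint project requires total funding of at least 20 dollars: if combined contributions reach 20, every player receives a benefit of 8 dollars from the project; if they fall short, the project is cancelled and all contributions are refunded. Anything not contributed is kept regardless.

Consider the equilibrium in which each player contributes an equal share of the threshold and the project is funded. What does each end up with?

45 dollars

Equal share of the threshold: 20/4 = 5.
At this profile no one gains by cutting their contribution: any cut drops the total below 20, the project is cancelled, contributions are refunded, and the deviator ends with 42, which is less than 42 − 5 + 8 = 45. Contributing more than 5 just wastes the excess. So contributing exactly 5 is a best response.
Each player's payoff: 42 − 5 + 8 = 45.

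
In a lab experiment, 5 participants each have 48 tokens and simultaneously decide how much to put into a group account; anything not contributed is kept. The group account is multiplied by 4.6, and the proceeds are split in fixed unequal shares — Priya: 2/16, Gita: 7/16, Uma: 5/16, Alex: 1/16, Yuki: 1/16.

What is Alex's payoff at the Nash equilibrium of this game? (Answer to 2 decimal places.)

For player j, contributing a unit is worthwhile iff 4.6 × (j's share) ≥ 1, i.e. iff j's share is at least 0.2174.
Gita and Uma clear that bar, contributing 48 each; the remaining 3 contribute 0. Total contributed: 96.
Alex keeps 48 and receives 4.6 × 96 × 1/16 = 27.60 from the group account, for a payoff of 75.60.

75.60 tokens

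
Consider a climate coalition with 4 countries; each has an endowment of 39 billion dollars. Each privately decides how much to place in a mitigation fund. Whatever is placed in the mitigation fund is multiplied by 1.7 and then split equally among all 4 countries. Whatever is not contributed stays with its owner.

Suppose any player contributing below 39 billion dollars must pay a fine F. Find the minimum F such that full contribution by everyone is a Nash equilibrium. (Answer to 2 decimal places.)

Given the others contribute fully, the best deviation is to contribute 0 (any partial contribution still incurs the fine and gives up units whose private return 0.4250 is below 1).
Deviating from 39 to 0 saves 39 billion dollars but forfeits the deviator's share of the drop in the mitigation fund: 1.7/4 × 39 = 16.57.
So the deviation gain is 39 − 16.57 = 22.43, and the fine must be at least 22.43 billion dollars to wipe it out.

22.43 billion dollars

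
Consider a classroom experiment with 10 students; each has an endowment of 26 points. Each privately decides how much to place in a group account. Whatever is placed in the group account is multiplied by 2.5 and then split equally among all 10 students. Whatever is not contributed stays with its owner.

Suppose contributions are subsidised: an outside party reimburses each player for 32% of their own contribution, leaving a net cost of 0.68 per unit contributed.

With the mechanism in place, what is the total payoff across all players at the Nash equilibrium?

The effective private return is (2.5/10) / 0.68 = 0.3676, which is still under 1, so the mechanism doesn't change anyone's dominant strategy: zero contribution.
Everyone keeps their endowment and the group total is 10 × 26 = 260.

260.00 points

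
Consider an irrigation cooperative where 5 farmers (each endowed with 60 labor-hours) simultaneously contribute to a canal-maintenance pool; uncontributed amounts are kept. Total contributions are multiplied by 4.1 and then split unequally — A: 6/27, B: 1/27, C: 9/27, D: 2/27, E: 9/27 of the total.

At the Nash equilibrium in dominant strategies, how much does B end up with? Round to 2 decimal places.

78.22 labor-hours

For player j, contributing a unit is worthwhile iff 4.1 × (j's share) ≥ 1, i.e. iff j's share is at least 0.2439.
C and E are above the threshold, contributing 60 each; the remaining 3 contribute 0. Total contributed: 120.
B keeps 60 and receives 4.1 × 120 × 1/27 = 18.22 from the canal-maintenance pool, for a payoff of 78.22.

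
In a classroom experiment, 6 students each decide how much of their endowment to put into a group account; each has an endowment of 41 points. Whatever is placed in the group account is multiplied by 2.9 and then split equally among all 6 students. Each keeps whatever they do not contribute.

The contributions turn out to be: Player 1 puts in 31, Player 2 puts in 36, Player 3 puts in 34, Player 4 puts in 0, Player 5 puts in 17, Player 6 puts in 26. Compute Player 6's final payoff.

84.60 points

Total contributed: 31 + 36 + 34 + 0 + 17 + 26 = 144.
Each receives 2.9 × 144 / 6 = 69.60 from the group account.
Player 6 keeps 41 − 26 = 15, so Player 6's payoff is 15 + 69.60 = 84.60.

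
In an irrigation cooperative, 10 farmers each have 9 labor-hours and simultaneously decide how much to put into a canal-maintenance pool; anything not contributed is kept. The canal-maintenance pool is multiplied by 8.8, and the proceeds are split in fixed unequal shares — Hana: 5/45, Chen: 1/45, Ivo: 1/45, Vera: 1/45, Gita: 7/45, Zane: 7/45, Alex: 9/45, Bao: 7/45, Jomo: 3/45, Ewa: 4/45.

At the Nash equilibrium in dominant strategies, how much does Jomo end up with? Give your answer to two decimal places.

30.12 labor-hours

A player with share s gets back 8.8·s per unit contributed, so full contribution is dominant for anyone with s > 1/8.8 = 0.1136 and zero contribution is dominant for anyone below.
Gita, Zane, Alex and Bao are above the threshold, contributing 9 each; the remaining 6 contribute 0. Total contributed: 36.
Jomo keeps 9 and receives 8.8 × 36 × 3/45 = 21.12 from the canal-maintenance pool, for a payoff of 30.12.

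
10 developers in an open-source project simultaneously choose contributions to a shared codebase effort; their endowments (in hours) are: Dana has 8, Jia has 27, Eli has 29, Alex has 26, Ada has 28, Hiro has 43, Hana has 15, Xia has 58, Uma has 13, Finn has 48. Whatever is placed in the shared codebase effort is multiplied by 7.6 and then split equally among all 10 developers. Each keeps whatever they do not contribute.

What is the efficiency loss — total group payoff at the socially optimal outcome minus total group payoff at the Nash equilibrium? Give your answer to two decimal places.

1947.00 hours

The private return per contributed unit is 7.6/10 = 0.7600 < 1 for every player regardless of endowment, so the Nash equilibrium is zero contribution and the group total is Σ E_j = 8 + 27 + 29 + 26 + 28 + 43 + 15 + 58 + 13 + 48 = 295.
Each contributed unit returns 7.600 to the group, so the social optimum is full contribution by everyone: group total = 7.600 × 295 = 2242.00.
Efficiency loss = (7.600 − 1) × 295 = 1947.00.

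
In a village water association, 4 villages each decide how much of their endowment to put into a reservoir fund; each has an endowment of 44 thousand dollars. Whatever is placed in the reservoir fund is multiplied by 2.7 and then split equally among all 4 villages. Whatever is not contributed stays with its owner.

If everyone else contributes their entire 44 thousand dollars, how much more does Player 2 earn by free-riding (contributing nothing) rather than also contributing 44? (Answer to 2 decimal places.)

14.30 thousand dollars

Switching from a contribution of 44 to 0 lets Player 2 keep an extra 44 thousand dollars, but lowers the reservoir fund by 44, which costs Player 2 their own share of that drop: 2.7/4 × 44 = 29.70.
Net gain = 44 − 29.70 = 14.30. The private return per contributed unit (0.6750) is below 1, so free-riding is indeed the best response regardless of what the others do.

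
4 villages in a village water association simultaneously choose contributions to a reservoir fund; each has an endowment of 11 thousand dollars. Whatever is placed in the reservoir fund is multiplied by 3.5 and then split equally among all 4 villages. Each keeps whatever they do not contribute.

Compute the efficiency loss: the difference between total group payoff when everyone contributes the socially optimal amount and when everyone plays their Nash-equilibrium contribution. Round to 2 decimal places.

Each contributed unit returns 3.5/4 = 0.8750 to its contributor — below 1 — so contributing 0 is dominant for every player. At the Nash equilibrium everyone keeps their 11, and the group total is 4 × 11 = 44.
Each contributed unit returns 3.500 to the group as a whole (0.8750 to each of 4 players), which exceeds 1, so the social optimum is full contribution: group total = 3.500 × 44 = 154.00.
Efficiency loss = 154.00 − 44 = 110.00.

110.00 thousand dollars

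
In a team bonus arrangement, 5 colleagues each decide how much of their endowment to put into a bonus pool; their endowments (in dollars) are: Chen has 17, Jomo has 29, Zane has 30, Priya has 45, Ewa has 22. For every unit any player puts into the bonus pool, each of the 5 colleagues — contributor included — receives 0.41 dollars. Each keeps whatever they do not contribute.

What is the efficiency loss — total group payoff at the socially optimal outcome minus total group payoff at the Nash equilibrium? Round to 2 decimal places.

150.15 dollars

The private return per contributed unit is 0.41 < 1 for everyone, so the Nash equilibrium is zero contribution and the group total is Σ E_j = 17 + 29 + 30 + 45 + 22 = 143.
Each contributed unit returns 2.050 to the group, so the social optimum is full contribution by everyone: group total = 2.050 × 143 = 293.15.
Efficiency loss = (2.050 − 1) × 143 = 150.15.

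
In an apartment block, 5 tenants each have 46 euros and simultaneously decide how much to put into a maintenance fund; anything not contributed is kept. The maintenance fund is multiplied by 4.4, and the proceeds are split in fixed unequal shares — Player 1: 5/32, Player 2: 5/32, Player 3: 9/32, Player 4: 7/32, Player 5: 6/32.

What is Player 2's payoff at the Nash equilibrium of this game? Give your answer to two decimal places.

77.63 euros

Player j's private return per contributed unit is 4.4 × (j's share). Contributing is weakly dominant for j when that share is at least 1/4.4 = 0.2273, and contributing 0 is dominant otherwise.
Only Player 3 (9/32) clears that bar, contributing 46; the remaining 4 contribute 0. Total contributed: 46.
Player 2 keeps 46 and receives 4.4 × 46 × 5/32 = 31.63 from the maintenance fund, for a payoff of 77.63.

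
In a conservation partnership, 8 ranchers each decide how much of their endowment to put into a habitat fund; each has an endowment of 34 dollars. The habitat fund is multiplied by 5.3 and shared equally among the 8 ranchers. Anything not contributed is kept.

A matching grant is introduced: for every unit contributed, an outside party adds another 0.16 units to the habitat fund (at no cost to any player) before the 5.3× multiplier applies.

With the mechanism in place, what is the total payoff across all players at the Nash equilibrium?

The effective private return is 5.3 × 1.16 / 8 = 0.7685, which is still under 1, so the mechanism doesn't change anyone's dominant strategy: zero contribution.
Everyone keeps their endowment and the group total is 8 × 34 = 272.

272.00 dollars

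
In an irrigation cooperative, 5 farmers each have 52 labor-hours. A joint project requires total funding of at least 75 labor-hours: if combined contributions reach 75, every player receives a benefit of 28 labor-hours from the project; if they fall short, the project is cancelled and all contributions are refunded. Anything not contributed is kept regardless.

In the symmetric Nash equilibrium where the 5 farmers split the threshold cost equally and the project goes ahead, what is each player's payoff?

65 labor-hours

Equal share of the threshold: 75/5 = 15.
At this profile no one gains by cutting their contribution: any cut drops the total below 75, the project is cancelled, contributions are refunded, and the deviator ends with 52, which is less than 52 − 15 + 28 = 65. Contributing more than 15 just wastes the excess. So contributing exactly 15 is a best response.
Each player's payoff: 52 − 15 + 28 = 65.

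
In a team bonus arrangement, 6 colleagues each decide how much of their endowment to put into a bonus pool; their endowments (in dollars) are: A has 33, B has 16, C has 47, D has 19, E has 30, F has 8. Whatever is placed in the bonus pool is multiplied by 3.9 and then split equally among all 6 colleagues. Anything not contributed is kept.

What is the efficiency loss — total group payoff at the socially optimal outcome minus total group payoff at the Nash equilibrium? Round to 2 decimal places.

443.70 dollars

The private return per contributed unit is 3.9/6 = 0.6500 < 1 for every player regardless of endowment, so the Nash equilibrium is zero contribution and the group total is Σ E_j = 33 + 16 + 47 + 19 + 30 + 8 = 153.
Each contributed unit returns 3.900 to the group, so the social optimum is full contribution by everyone: group total = 3.900 × 153 = 596.70.
Efficiency loss = (3.900 − 1) × 153 = 443.70.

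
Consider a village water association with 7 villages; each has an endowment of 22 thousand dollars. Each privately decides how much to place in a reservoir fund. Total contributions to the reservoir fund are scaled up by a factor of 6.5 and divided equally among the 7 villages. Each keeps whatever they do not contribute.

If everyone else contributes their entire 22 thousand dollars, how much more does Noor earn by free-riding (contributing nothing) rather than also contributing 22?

1.57 thousand dollars

Switching from a contribution of 22 to 0 lets Noor keep an extra 22 thousand dollars, but lowers the reservoir fund by 22, which costs Noor their own share of that drop: 6.5/7 × 22 = 20.43.
Net gain = 22 − 20.43 = 1.57. The private return per contributed unit (0.9286) is below 1, so free-riding is indeed the best response regardless of what the others do.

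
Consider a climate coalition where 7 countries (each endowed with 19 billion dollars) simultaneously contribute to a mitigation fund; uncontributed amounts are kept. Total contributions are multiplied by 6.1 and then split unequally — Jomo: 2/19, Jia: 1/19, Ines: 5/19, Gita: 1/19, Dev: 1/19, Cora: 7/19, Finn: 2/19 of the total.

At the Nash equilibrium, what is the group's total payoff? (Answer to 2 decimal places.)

326.80 billion dollars

For player j, contributing a unit is worthwhile iff 6.1 × (j's share) ≥ 1, i.e. iff j's share is at least 0.1639.
Ines and Cora clear that bar, contributing 19 each; the remaining 5 contribute 0. Total contributed: 38.
The mitigation fund pays out 6.1 × 38 = 231.80 in total (split across the unequal shares, but the aggregate is all that matters for the group sum).
The 5 free-riders keep 19 each, adding 95. Group total = 95 + 231.80 = 326.80.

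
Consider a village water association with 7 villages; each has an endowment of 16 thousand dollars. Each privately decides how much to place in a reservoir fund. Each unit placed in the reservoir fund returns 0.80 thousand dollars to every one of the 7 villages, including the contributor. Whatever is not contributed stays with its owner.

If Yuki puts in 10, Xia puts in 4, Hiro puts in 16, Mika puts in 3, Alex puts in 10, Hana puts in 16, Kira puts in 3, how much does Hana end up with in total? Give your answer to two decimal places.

Total contributed: 10 + 4 + 16 + 3 + 10 + 16 + 3 = 62.
Each receives 0.80 × 62 = 49.60 from the reservoir fund.
Hana keeps 16 − 16 = 0, so Hana's payoff is 0 + 49.60 = 49.60.

49.60 thousand dollars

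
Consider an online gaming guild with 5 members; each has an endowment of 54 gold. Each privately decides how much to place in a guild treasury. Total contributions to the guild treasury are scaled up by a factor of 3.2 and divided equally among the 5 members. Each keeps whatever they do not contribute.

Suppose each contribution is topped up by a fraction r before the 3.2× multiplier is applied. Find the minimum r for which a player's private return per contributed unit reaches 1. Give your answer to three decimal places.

0.563

With matching at rate r, one contributed unit becomes (1 + r) in the guild treasury and returns 3.2 × (1 + r) / 5 to the contributor.
Setting this equal to 1: 1 + r = 5/3.2 = 1.5625.
So the minimum matching rate is r = 1.5625 − 1 = 0.563.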